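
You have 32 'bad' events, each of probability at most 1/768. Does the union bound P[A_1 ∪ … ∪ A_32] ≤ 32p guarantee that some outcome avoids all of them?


Union bound: P[∪_{i=1}^{32} A_i] ≤ Σ_i P[A_i] ≤ 32·p = 32·(1/768) = 1/24.
Numerically: 1/24 ≈ 0.04167.
Is 1/24 < 1? YES.
Since P[∪ A_i] ≤ 1/24 < 1, the complement has P[∩ A_i^c] ≥ 1 − 1/24 = 23/24 > 0, so some outcome avoids every A_i.

32·p = 1/24 ≈ 0.04167; existence CERTIFIED by the union bound.


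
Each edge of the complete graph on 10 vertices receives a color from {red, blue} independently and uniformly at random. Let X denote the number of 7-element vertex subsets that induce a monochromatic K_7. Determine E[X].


Let X = Σ_S X_S over the C(10, 7) = 120 subsets S of size 7, where X_S = 1 if the K_7 on S is monochromatic.
For a fixed S, the K_7 on S has C(7, 2) = 21 edges. P[all 21 edges red] = (1/2)^21, and likewise for blue, so P[monochromatic] = 2·(1/2)^21 = 2^{1 − 21} = 1/1048576.
By linearity of expectation: E[X] = C(10, 7) · 2^{1 − 21} = 120 · 1/1048576 = 15/131072.
Numerically: E[X] ≈ 0.0001.

E[X] = C(10,7)·2^(1−C(7,2)) = 15/131072 ≈ 0.0001.


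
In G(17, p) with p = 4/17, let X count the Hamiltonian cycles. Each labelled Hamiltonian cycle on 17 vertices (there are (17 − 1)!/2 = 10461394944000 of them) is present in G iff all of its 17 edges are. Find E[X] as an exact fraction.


K_17 has (17 − 1)!/2 = 10461394944000 labelled Hamiltonian cycles.
For each such Hamiltonian cycle H, let X_H = 1 if all 17 edges of H are present in G. Then P[X_H = 1] = p^{17} = (4/17)^{17} = 17179869184/827240261886336764177.
By linearity: E[X] = Σ_H E[X_H] = 10461394944000 · p^{17} = 10461394944000 · 17179869184/827240261886336764177 = 179725396620079005696000/827240261886336764177.
Numerically: E[X] ≈ 217.26.

E[X] = 10461394944000 · (4/17)^{17} = 179725396620079005696000/827240261886336764177 ≈ 217.26.


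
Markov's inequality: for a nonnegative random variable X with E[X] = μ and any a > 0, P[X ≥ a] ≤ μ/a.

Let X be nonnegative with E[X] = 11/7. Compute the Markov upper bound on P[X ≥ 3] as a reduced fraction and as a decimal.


μ = E[X] = 11/7, a = 3.
Markov: P[X ≥ 3] ≤ μ/a = (11/7)/3 = 11/21.
Numerically: ≈ 0.524.
(Since a = 3 > μ = 1.571, the bound 11/21 is < 1 and informative.)

P[X ≥ 3] ≤ 11/21 ≈ 0.524.


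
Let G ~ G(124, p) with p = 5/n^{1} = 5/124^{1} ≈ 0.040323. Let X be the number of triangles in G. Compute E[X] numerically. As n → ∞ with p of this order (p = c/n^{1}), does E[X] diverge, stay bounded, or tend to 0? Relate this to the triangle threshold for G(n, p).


Number of potential triangles: C(124, 3) = 310124.
Each occurs with probability p³ ≈ (0.040323)³ ≈ 6.5560908e-05.
By linearity: E[X] = C(124, 3)·p³ ≈ 310124 · 6.5560908e-05 ≈ 20.33201.
Here α = 1, so p = 5/n is exactly at the triangle threshold p ~ 1/n. Asymptotically E[X] → c³/6 = 5³/6 = 125/6 ≈ 20.83333, a bounded constant. In this regime the triangle count is asymptotically Poisson(c³/6).

E[X] ≈ 20.33201; in regime p = Θ(1/n^{1}) E[X] stays bounded (at the triangle threshold p ~ 1/n).


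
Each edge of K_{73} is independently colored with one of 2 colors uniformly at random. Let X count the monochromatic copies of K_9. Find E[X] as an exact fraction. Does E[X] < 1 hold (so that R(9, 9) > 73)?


E[X] = C(73, 9) · 2^{1 − 36} = 97082021465 · 2^{−35} = 97082021465/34359738368.
As a reduced fraction: E[X] = 97082021465/34359738368 ≈ 2.8254587.
Is E[X] < 1? NO.
Since E[X] ≥ 1, the first-moment bound is inconclusive at n = 73; it does NOT by itself certify R(9, 9) > 73.

E[X] = 97082021465/34359738368 ≈ 2.8254587; E[X] ≥ 1; first-moment method inconclusive here.


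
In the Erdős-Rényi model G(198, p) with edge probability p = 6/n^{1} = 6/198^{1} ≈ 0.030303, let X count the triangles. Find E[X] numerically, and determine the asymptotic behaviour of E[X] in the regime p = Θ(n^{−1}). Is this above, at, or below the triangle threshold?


Number of potential triangles: C(198, 3) = 1274196.
Each occurs with probability p³ ≈ (0.030303)³ ≈ 2.78264741e-05.
By linearity: E[X] = C(198, 3)·p³ ≈ 1274196 · 2.78264741e-05 ≈ 35.456382.
Here α = 1, so p = 6/n is exactly at the triangle threshold p ~ 1/n. Asymptotically E[X] → c³/6 = 6³/6 = 36 ≈ 36.000000, a bounded constant. In this regime the triangle count is asymptotically Poisson(c³/6).

E[X] ≈ 35.456382; in regime p = Θ(1/n^{1}) E[X] stays bounded (at the triangle threshold p ~ 1/n).


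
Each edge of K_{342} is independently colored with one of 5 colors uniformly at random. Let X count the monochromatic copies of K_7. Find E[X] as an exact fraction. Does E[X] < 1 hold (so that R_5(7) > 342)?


E[X] = C(342, 7) · 5^{1 − 21} = 102073837467888 · 5^{−20} = 102073837467888/95367431640625.
As a reduced fraction: E[X] = 102073837467888/95367431640625 ≈ 1.0703.
Is E[X] < 1? NO.
Since E[X] ≥ 1, the first-moment bound is inconclusive at n = 342; it does NOT by itself certify R_5(7) > 342.

E[X] = 102073837467888/95367431640625 ≈ 1.0703; E[X] ≥ 1; first-moment method inconclusive here.


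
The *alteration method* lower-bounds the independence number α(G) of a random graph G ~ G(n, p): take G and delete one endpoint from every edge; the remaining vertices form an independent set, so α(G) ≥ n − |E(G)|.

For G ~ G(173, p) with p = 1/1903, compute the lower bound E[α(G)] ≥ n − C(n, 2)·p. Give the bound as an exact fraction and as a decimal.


E[|E(G)|] = C(173, 2)·p = 14878 · (1/1903) = 86/11.
E[α(G)] ≥ n − E[|E(G)|] = 173 − 86/11 = 1817/11.
Numerically: ≈ 165.182.
(This is only a lower bound; the true E[α(G)] may be larger.)

E[α(G)] ≥ 1817/11 ≈ 165.182.


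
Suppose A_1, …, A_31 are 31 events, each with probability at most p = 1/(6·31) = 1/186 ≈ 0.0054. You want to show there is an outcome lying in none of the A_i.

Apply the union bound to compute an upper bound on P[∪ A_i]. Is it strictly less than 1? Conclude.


Union bound: P[∪_{i=1}^{31} A_i] ≤ Σ_i P[A_i] ≤ 31·p = 31·(1/186) = 1/6.
Numerically: 1/6 ≈ 0.1667.
Is 1/6 < 1? YES.
Since P[∪ A_i] ≤ 1/6 < 1, the complement has P[∩ A_i^c] ≥ 1 − 1/6 = 5/6 > 0, so some outcome avoids every A_i.

31·p = 1/6 ≈ 0.1667; existence CERTIFIED by the union bound.


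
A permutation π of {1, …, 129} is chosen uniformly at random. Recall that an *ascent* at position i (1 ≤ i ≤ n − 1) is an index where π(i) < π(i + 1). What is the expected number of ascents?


Write X = Σ X_I over i = 1, …, 128, with X_I the indicator of one ascent.
There are 128 indicators.
For each fixed i, the pair (π(i), π(i+1)) is a uniformly random ordered pair of distinct values from {1, …, 129}; by symmetry P[π(i) < π(i+1)] = 1/2.
By linearity: E[X] = 128 · (1/2) = (129 − 1) · (1/2) = 64 ≈ 64.00000.

E[X] = 64 = 64.00000.


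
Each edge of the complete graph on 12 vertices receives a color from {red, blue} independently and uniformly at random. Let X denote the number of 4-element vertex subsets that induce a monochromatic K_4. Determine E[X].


Let X = Σ_S X_S over the C(12, 4) = 495 subsets S of size 4, where X_S = 1 if the K_4 on S is monochromatic.
For a fixed S, the K_4 on S has C(4, 2) = 6 edges. P[all 6 edges red] = (1/2)^6, and likewise for blue, so P[monochromatic] = 2·(1/2)^6 = 2^{1 − 6} = 1/32.
By linearity of expectation: E[X] = C(12, 4) · 2^{1 − 6} = 495 · 1/32 = 495/32.
Numerically: E[X] ≈ 15.468750.

E[X] = C(12,4)·2^(1−C(4,2)) = 495/32 ≈ 15.468750.


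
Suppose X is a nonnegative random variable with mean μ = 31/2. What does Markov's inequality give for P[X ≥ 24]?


μ = E[X] = 31/2, a = 24.
Markov: P[X ≥ 24] ≤ μ/a = (31/2)/24 = 31/48.
Numerically: ≈ 0.6458.
(Since a = 24 > μ = 15.5000, the bound 31/48 is < 1 and informative.)

P[X ≥ 24] ≤ 31/48 ≈ 0.6458.


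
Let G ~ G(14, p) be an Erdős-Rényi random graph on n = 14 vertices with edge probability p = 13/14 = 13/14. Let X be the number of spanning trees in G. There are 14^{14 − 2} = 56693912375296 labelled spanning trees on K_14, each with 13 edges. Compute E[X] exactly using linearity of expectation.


K_14 has 14^{14 − 2} = 56693912375296 labelled spanning trees.
For each such spanning tree H, let X_H = 1 if all 13 edges of H are present in G. Then P[X_H = 1] = p^{13} = (13/14)^{13} = 302875106592253/793714773254144.
By linearity: E[X] = Σ_H E[X_H] = 56693912375296 · p^{13} = 56693912375296 · 302875106592253/793714773254144 = 302875106592253/14.
Numerically: E[X] ≈ 2.163e+13.

E[X] = 56693912375296 · (13/14)^{13} = 302875106592253/14 ≈ 2.163e+13.


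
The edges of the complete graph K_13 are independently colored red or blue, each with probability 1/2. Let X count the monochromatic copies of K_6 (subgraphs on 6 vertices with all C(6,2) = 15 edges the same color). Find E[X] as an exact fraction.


Let X = Σ_S X_S over the C(13, 6) = 1716 subsets S of size 6, where X_S = 1 if the K_6 on S is monochromatic.
For a fixed S, the K_6 on S has C(6, 2) = 15 edges. P[all 15 edges red] = (1/2)^15, and likewise for blue, so P[monochromatic] = 2·(1/2)^15 = 2^{1 − 15} = 1/16384.
By linearity: E[X] = C(13, 6) · 2^{1 − 15} = 1716 · 1/16384 = 429/4096.
Numerically: E[X] ≈ 0.10474.

E[X] = C(13,6)·2^(1−C(6,2)) = 429/4096 ≈ 0.10474.


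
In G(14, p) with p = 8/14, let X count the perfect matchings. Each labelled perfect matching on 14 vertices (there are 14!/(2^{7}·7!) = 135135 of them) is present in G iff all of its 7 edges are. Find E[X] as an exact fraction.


K_14 has 14!/(2^{7}·7!) = 135135 labelled perfect matchings.
For each such perfect matching H, let X_H = 1 if all 7 edges of H are present in G. Then P[X_H = 1] = p^{7} = (4/7)^{7} = 16384/823543.
Summing the indicators: E[X] = Σ_H E[X_H] = 135135 · p^{7} = 135135 · 16384/823543 = 316293120/117649.
Numerically: E[X] ≈ 2688.45.

E[X] = 135135 · (4/7)^{7} = 316293120/117649 ≈ 2688.45.


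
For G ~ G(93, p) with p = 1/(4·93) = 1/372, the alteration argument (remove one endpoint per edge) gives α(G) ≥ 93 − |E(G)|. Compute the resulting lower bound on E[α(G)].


E[|E(G)|] = C(93, 2)·p = 4278 · (1/372) = 23/2.
E[α(G)] ≥ n − E[|E(G)|] = 93 − 23/2 = 163/2.
Numerically: ≈ 81.500.
(This is only a lower bound; the true E[α(G)] may be larger.)

E[α(G)] ≥ 163/2 ≈ 81.500.


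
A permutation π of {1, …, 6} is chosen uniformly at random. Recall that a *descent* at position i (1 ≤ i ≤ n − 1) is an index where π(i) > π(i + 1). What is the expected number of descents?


Write X = Σ X_I over i = 1, …, 5, with X_I the indicator of one descent.
There are 5 indicators.
For each fixed i, the pair (π(i), π(i+1)) is a uniformly random ordered pair of distinct values from {1, …, 6}; by symmetry P[π(i) > π(i+1)] = 1/2.
By linearity: E[X] = 5 · (1/2) = (6 − 1) · (1/2) = 5/2 ≈ 2.5000.

E[X] = 5/2 = 2.5000.


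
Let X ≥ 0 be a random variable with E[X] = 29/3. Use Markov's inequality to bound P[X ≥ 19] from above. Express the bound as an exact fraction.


μ = E[X] = 29/3, a = 19.
Markov: P[X ≥ 19] ≤ μ/a = (29/3)/19 = 29/57.
Numerically: ≈ 0.50877.
(Since a = 19 > μ = 9.66667, the bound 29/57 is < 1 and informative.)

P[X ≥ 19] ≤ 29/57 ≈ 0.50877.


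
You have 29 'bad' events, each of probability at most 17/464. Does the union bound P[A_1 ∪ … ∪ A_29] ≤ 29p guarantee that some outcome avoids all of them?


Union bound: P[∪_{i=1}^{29} A_i] ≤ Σ_i P[A_i] ≤ 29·p = 29·(17/464) = 17/16.
Numerically: 17/16 ≈ 1.06250.
Is 17/16 < 1? NO.
Since the bound 17/16 is ≥ 1, the union bound is uninformative here; it does NOT by itself certify existence.

29·p = 17/16 ≈ 1.06250; existence NOT certified by the union bound.


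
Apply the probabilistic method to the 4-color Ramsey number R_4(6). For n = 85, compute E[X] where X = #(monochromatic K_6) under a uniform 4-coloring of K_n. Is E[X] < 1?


E[X] = C(85, 6) · 4^{1 − 15} = 437353560 · 4^{−14} = 437353560/268435456.
As a reduced fraction: E[X] = 54669195/33554432 ≈ 1.629269.
Is E[X] < 1? NO.
Since E[X] ≥ 1, the first-moment bound is inconclusive at n = 85; it does NOT by itself certify R_4(6) > 85.

E[X] = 54669195/33554432 ≈ 1.629269; E[X] ≥ 1; first-moment method inconclusive here.


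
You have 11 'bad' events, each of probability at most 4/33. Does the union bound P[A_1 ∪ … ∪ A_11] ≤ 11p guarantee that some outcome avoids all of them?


Union bound: P[∪_{i=1}^{11} A_i] ≤ Σ_i P[A_i] ≤ 11·p = 11·(4/33) = 4/3.
Numerically: 4/3 ≈ 1.333.
Is 4/3 < 1? NO.
Since the bound 4/3 is ≥ 1, the union bound is uninformative here; it does NOT by itself certify existence.

11·p = 4/3 ≈ 1.333; existence NOT certified by the union bound.


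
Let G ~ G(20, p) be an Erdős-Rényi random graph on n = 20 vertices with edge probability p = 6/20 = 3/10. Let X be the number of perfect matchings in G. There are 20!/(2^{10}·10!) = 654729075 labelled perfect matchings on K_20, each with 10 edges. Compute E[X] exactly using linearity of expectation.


K_20 has 20!/(2^{10}·10!) = 654729075 labelled perfect matchings.
For each such perfect matching H, let X_H = 1 if all 10 edges of H are present in G. Then P[X_H = 1] = p^{10} = (3/10)^{10} = 59049/10000000000.
By linearity: E[X] = Σ_H E[X_H] = 654729075 · p^{10} = 654729075 · 59049/10000000000 = 1546443885987/400000000.
Numerically: E[X] ≈ 3866.11.

E[X] = 654729075 · (3/10)^{10} = 1546443885987/400000000 ≈ 3866.11.


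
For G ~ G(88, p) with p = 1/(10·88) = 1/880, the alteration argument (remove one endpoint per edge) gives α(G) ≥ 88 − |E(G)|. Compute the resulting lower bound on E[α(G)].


E[|E(G)|] = C(88, 2)·p = 3828 · (1/880) = 87/20.
E[α(G)] ≥ n − E[|E(G)|] = 88 − 87/20 = 1673/20.
Numerically: ≈ 83.650.
(This is only a lower bound; the true E[α(G)] may be larger.)

E[α(G)] ≥ 1673/20 ≈ 83.650.


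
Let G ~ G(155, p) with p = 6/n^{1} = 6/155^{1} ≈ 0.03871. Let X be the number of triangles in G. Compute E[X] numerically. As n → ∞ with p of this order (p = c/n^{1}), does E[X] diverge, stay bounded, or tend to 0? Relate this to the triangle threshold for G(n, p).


Number of potential triangles: C(155, 3) = 608685.
Each occurs with probability p³ ≈ (0.03871)³ ≈ 5.8004095e-05.
By linearity: E[X] = C(155, 3)·p³ ≈ 608685 · 5.8004095e-05 ≈ 35.30622.
Here α = 1, so p = 6/n is exactly at the triangle threshold p ~ 1/n. Asymptotically E[X] → c³/6 = 6³/6 = 36 ≈ 36.00000, a bounded constant. In this regime the triangle count is asymptotically Poisson(c³/6).

E[X] ≈ 35.30622; in regime p = Θ(1/n^{1}) E[X] stays bounded (at the triangle threshold p ~ 1/n).


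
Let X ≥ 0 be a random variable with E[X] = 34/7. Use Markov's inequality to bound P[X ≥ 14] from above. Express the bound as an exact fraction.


μ = E[X] = 34/7, a = 14.
Markov: P[X ≥ 14] ≤ μ/a = (34/7)/14 = 17/49.
Numerically: ≈ 0.3469.
(Since a = 14 > μ = 4.8571, the bound 17/49 is < 1 and informative.)

P[X ≥ 14] ≤ 17/49 ≈ 0.3469.


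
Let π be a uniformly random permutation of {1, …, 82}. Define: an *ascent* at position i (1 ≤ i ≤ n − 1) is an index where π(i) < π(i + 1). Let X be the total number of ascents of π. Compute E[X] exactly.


Write X = Σ X_I over i = 1, …, 81, with X_I the indicator of one ascent.
There are 81 indicators.
For each fixed i, the pair (π(i), π(i+1)) is a uniformly random ordered pair of distinct values from {1, …, 82}; by symmetry P[π(i) < π(i+1)] = 1/2.
By linearity: E[X] = 81 · (1/2) = (82 − 1) · (1/2) = 81/2 ≈ 40.5000.

E[X] = 81/2 = 40.5000.


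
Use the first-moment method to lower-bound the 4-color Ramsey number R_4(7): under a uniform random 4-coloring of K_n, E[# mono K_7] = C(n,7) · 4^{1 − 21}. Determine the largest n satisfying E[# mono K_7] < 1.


We need C(n, 7) · 4^{1 − 21} < 1, i.e. C(n, 7) < 4^{21 − 1} = 1099511627776.
Check values of n near the boundary:
  n = 179: C(179, 7) = 1037437234460; 1037437234460 < 1099511627776? YES
  n = 180: C(180, 7) = 1079414463600; 1079414463600 < 1099511627776? YES
  n = 181: C(181, 7) = 1122839183400; 1122839183400 < 1099511627776? NO
The largest n with C(n, 7) < 1099511627776 is n = 180 (where E[X] = 67463403975/68719476736 ≈ 0.9817). Hence R_4(7) > 180, i.e. R_4(7) ≥ 181.

Largest n = 180; hence R_4(7) > 180.


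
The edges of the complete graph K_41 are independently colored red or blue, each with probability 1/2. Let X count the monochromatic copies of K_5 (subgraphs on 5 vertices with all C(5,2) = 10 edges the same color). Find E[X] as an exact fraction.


Let X = Σ_S X_S over the C(41, 5) = 749398 subsets S of size 5, where X_S = 1 if the K_5 on S is monochromatic.
For a fixed S, the K_5 on S has C(5, 2) = 10 edges. P[all 10 edges red] = (1/2)^10, and likewise for blue, so P[monochromatic] = 2·(1/2)^10 = 2^{1 − 10} = 1/512.
By linearity of expectation: E[X] = C(41, 5) · 2^{1 − 10} = 749398 · 1/512 = 374699/256.
Numerically: E[X] ≈ 1463.667969.

E[X] = C(41,5)·2^(1−C(5,2)) = 374699/256 ≈ 1463.667969.


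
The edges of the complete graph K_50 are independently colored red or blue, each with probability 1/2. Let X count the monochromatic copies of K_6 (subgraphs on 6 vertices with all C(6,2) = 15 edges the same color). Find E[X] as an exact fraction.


Let X = Σ_S X_S over the C(50, 6) = 15890700 subsets S of size 6, where X_S = 1 if the K_6 on S is monochromatic.
For a fixed S, the K_6 on S has C(6, 2) = 15 edges. P[all 15 edges red] = (1/2)^15, and likewise for blue, so P[monochromatic] = 2·(1/2)^15 = 2^{1 − 15} = 1/16384.
Summing: E[X] = C(50, 6) · 2^{1 − 15} = 15890700 · 1/16384 = 3972675/4096.
Numerically: E[X] ≈ 969.891357.

E[X] = C(50,6)·2^(1−C(6,2)) = 3972675/4096 ≈ 969.891357.


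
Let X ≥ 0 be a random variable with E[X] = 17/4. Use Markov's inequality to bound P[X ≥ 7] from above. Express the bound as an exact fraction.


μ = E[X] = 17/4, a = 7.
Markov: P[X ≥ 7] ≤ μ/a = (17/4)/7 = 17/28.
Numerically: ≈ 0.607143.
(Since a = 7 > μ = 4.250000, the bound 17/28 is < 1 and informative.)

P[X ≥ 7] ≤ 17/28 ≈ 0.607143.


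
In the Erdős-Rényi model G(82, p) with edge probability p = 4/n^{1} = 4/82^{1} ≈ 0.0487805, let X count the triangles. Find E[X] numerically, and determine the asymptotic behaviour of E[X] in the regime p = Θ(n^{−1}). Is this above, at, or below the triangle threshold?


Number of potential triangles: C(82, 3) = 88560.
Each occurs with probability p³ ≈ (0.0487805)³ ≈ 1.16074926e-04.
By linearity: E[X] = C(82, 3)·p³ ≈ 88560 · 1.16074926e-04 ≈ 10.279595.
Here α = 1, so p = 4/n is exactly at the triangle threshold p ~ 1/n. Asymptotically E[X] → c³/6 = 4³/6 = 32/3 ≈ 10.666667, a bounded constant. In this regime the triangle count is asymptotically Poisson(c³/6).

E[X] ≈ 10.279595; in regime p = Θ(1/n^{1}) E[X] stays bounded (at the triangle threshold p ~ 1/n).


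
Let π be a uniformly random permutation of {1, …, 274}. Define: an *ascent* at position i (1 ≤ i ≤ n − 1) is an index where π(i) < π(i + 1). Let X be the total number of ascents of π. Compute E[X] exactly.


Write X = Σ X_I over i = 1, …, 273, with X_I the indicator of one ascent.
There are 273 indicators.
For each fixed i, the pair (π(i), π(i+1)) is a uniformly random ordered pair of distinct values from {1, …, 274}; by symmetry P[π(i) < π(i+1)] = 1/2.
By linearity: E[X] = 273 · (1/2) = (274 − 1) · (1/2) = 273/2 ≈ 136.50000.

E[X] = 273/2 = 136.50000.


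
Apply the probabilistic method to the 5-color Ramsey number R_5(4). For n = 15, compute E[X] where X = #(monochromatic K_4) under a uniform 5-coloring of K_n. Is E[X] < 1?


E[X] = C(15, 4) · 5^{1 − 6} = 1365 · 5^{−5} = 1365/3125.
As a reduced fraction: E[X] = 273/625 ≈ 0.437.
Is E[X] < 1? YES.
Since E[X] < 1, there exists a 5-coloring of K_{15} with no monochromatic K_4; hence R_5(4) > 15.

E[X] = 273/625 ≈ 0.437; E[X] < 1, so R_5(4) > 15.


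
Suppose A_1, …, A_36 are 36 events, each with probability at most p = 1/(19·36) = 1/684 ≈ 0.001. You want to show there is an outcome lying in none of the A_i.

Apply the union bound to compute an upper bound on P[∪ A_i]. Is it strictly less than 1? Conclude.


Union bound: P[∪_{i=1}^{36} A_i] ≤ Σ_i P[A_i] ≤ 36·p = 36·(1/684) = 1/19.
Numerically: 1/19 ≈ 0.053.
Is 1/19 < 1? YES.
Since P[∪ A_i] ≤ 1/19 < 1, the complement has P[∩ A_i^c] ≥ 1 − 1/19 = 18/19 > 0, so some outcome avoids every A_i.

36·p = 1/19 ≈ 0.053; existence CERTIFIED by the union bound.


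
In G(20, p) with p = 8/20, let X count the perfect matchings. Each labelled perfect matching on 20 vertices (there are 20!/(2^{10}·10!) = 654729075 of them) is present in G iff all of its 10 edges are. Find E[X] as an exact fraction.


K_20 has 20!/(2^{10}·10!) = 654729075 labelled perfect matchings.
For each such perfect matching H, let X_H = 1 if all 10 edges of H are present in G. Then P[X_H = 1] = p^{10} = (2/5)^{10} = 1024/9765625.
By linearity of expectation: E[X] = Σ_H E[X_H] = 654729075 · p^{10} = 654729075 · 1024/9765625 = 26817702912/390625.
Numerically: E[X] ≈ 68653.3.

E[X] = 654729075 · (2/5)^{10} = 26817702912/390625 ≈ 68653.3.


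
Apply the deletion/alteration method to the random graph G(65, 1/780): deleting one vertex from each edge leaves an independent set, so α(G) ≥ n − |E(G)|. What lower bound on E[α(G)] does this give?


E[|E(G)|] = C(65, 2)·p = 2080 · (1/780) = 8/3.
E[α(G)] ≥ n − E[|E(G)|] = 65 − 8/3 = 187/3.
Numerically: ≈ 62.333.
(This is only a lower bound; the true E[α(G)] may be larger.)

E[α(G)] ≥ 187/3 ≈ 62.333.


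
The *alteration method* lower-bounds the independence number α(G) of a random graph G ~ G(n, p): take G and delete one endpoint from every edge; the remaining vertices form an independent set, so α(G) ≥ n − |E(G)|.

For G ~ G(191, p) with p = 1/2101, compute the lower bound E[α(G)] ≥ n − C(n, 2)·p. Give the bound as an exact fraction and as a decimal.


E[|E(G)|] = C(191, 2)·p = 18145 · (1/2101) = 95/11.
E[α(G)] ≥ n − E[|E(G)|] = 191 − 95/11 = 2006/11.
Numerically: ≈ 182.3636.
(This is only a lower bound; the true E[α(G)] may be larger.)

E[α(G)] ≥ 2006/11 ≈ 182.3636.


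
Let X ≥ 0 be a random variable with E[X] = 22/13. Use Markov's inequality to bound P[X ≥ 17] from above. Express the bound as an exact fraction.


μ = E[X] = 22/13, a = 17.
Markov: P[X ≥ 17] ≤ μ/a = (22/13)/17 = 22/221.
Numerically: ≈ 0.0995.
(Since a = 17 > μ = 1.6923, the bound 22/221 is < 1 and informative.)

P[X ≥ 17] ≤ 22/221 ≈ 0.0995.


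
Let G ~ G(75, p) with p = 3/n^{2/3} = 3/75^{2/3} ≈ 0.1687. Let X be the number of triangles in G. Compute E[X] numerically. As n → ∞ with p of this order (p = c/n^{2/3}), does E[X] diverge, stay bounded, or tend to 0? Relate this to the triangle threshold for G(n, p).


Number of potential triangles: C(75, 3) = 67525.
Each occurs with probability p³ ≈ (0.1687)³ ≈ 4.800000e-03.
By linearity: E[X] = C(75, 3)·p³ ≈ 67525 · 4.800000e-03 ≈ 324.1200.
Since α = 2/3 < 1, p = c/n^{2/3} ≫ 1/n is above the triangle threshold p ~ 1/n. Asymptotically E[X] ~ (c³/6)·n^{3(1−α)} = (3³/6)·n^{1} → ∞; triangles are abundant w.h.p.

E[X] ≈ 324.1200; in regime p = Θ(1/n^{2/3}) E[X] diverges (above the triangle threshold p ~ 1/n).


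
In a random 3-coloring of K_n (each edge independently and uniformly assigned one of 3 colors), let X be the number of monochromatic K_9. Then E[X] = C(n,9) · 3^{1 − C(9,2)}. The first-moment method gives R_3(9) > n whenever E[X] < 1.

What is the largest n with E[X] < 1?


We need C(n, 9) · 3^{1 − 36} < 1, i.e. C(n, 9) < 3^{36 − 1} = 50031545098999707.
Check values of n near the boundary:
  n = 295: C(295, 9) = 41221140106119260; 41221140106119260 < 50031545098999707? YES
  n = 296: C(296, 9) = 42513789098994080; 42513789098994080 < 50031545098999707? YES
  n = 297: C(297, 9) = 43842345008337645; 43842345008337645 < 50031545098999707? YES
  n = 298: C(298, 9) = 45207677551849890; 45207677551849890 < 50031545098999707? YES
  n = 299: C(299, 9) = 46610674441390059; 46610674441390059 < 50031545098999707? YES
  n = 300: C(300, 9) = 48052241692154700; 48052241692154700 < 50031545098999707? YES
  n = 301: C(301, 9) = 49533303936090975; 49533303936090975 < 50031545098999707? YES
  n = 302: C(302, 9) = 51054804739588650; 51054804739588650 < 50031545098999707? NO
  n = 303: C(303, 9) = 52617706925494425; 52617706925494425 < 50031545098999707? NO
The largest n with C(n, 9) < 50031545098999707 is n = 301 (where E[X] = 16511101312030325/16677181699666569 ≈ 0.9900415). Hence R_3(9) > 301, i.e. R_3(9) ≥ 302.

Largest n = 301; hence R_3(9) > 301.


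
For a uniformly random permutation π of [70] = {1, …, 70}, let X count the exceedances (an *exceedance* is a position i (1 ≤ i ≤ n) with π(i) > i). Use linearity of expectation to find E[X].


Write X = Σ_{i=1}^{70} X_i, where X_i = 1_{π(i) > i}.
For each fixed i, π(i) is uniform over {1, …, 70} (marginal of a uniform permutation), so P[π(i) > i] = (n − i)/n. Summing: Σ_{i=1}^{70} (n − i)/n = (0 + 1 + … + 69)/70 = 70(70 − 1)/(2·70) = (70 − 1)/2.
Hence E[X] = Σ_{i=1}^{70} (70 − i)/70 = 69/2 ≈ 34.500.

E[X] = 69/2 = 34.500.


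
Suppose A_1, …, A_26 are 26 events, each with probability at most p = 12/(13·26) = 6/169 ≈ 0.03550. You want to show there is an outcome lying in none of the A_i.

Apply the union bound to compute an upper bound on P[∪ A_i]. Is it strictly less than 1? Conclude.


Union bound: P[∪_{i=1}^{26} A_i] ≤ Σ_i P[A_i] ≤ 26·p = 26·(6/169) = 12/13.
Numerically: 12/13 ≈ 0.92308.
Is 12/13 < 1? YES.
Since P[∪ A_i] ≤ 12/13 < 1, the complement has P[∩ A_i^c] ≥ 1 − 12/13 = 1/13 > 0, so some outcome avoids every A_i.

26·p = 12/13 ≈ 0.92308; existence CERTIFIED by the union bound.


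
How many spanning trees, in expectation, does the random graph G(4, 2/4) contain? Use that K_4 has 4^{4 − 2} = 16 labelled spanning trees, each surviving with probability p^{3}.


K_4 has 4^{4 − 2} = 16 labelled spanning trees.
For each such spanning tree H, let X_H = 1 if all 3 edges of H are present in G. Then P[X_H = 1] = p^{3} = (1/2)^{3} = 1/8.
By linearity: E[X] = Σ_H E[X_H] = 16 · p^{3} = 16 · 1/8 = 2.
Numerically: E[X] ≈ 2.

E[X] = 16 · (1/2)^{3} = 2 ≈ 2.


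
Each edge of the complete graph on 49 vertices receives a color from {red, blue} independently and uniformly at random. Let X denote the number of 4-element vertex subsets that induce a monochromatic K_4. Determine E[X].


Let X = Σ_S X_S over the C(49, 4) = 211876 subsets S of size 4, where X_S = 1 if the K_4 on S is monochromatic.
For a fixed S, the K_4 on S has C(4, 2) = 6 edges. P[all 6 edges red] = (1/2)^6, and likewise for blue, so P[monochromatic] = 2·(1/2)^6 = 2^{1 − 6} = 1/32.
By linearity: E[X] = C(49, 4) · 2^{1 − 6} = 211876 · 1/32 = 52969/8.
Numerically: E[X] ≈ 6621.12500.

E[X] = C(49,4)·2^(1−C(4,2)) = 52969/8 ≈ 6621.12500.


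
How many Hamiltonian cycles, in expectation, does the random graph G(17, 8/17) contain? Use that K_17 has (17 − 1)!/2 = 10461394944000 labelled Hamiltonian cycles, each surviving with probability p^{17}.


K_17 has (17 − 1)!/2 = 10461394944000 labelled Hamiltonian cycles.
For each such Hamiltonian cycle H, let X_H = 1 if all 17 edges of H are present in G. Then P[X_H = 1] = p^{17} = (8/17)^{17} = 2251799813685248/827240261886336764177.
Summing the indicators: E[X] = Σ_H E[X_H] = 10461394944000 · p^{17} = 10461394944000 · 2251799813685248/827240261886336764177 = 23556967185786995434586112000/827240261886336764177.
Numerically: E[X] ≈ 2.84766e+07.

E[X] = 10461394944000 · (8/17)^{17} = 23556967185786995434586112000/827240261886336764177 ≈ 2.84766e+07.


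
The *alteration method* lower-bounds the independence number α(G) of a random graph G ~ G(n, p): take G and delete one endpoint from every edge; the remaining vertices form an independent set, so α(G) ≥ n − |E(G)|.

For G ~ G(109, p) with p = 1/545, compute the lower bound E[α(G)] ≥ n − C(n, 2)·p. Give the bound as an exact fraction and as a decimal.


E[|E(G)|] = C(109, 2)·p = 5886 · (1/545) = 54/5.
E[α(G)] ≥ n − E[|E(G)|] = 109 − 54/5 = 491/5.
Numerically: ≈ 98.20000.
(This is only a lower bound; the true E[α(G)] may be larger.)

E[α(G)] ≥ 491/5 ≈ 98.20000.


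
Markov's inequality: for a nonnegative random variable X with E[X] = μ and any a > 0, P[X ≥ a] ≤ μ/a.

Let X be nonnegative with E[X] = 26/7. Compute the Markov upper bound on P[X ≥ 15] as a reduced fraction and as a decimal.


μ = E[X] = 26/7, a = 15.
Markov: P[X ≥ 15] ≤ μ/a = (26/7)/15 = 26/105.
Numerically: ≈ 0.2476.
(Since a = 15 > μ = 3.7143, the bound 26/105 is < 1 and informative.)

P[X ≥ 15] ≤ 26/105 ≈ 0.2476.


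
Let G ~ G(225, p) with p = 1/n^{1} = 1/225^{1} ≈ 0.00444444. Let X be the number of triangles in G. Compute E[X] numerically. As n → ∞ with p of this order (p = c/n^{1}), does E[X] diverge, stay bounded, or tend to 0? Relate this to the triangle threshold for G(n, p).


Number of potential triangles: C(225, 3) = 1873200.
Each occurs with probability p³ ≈ (0.00444444)³ ≈ 8.77914952e-08.
By linearity: E[X] = C(225, 3)·p³ ≈ 1873200 · 8.77914952e-08 ≈ 0.164451.
Here α = 1, so p = 1/n is exactly at the triangle threshold p ~ 1/n. Asymptotically E[X] → c³/6 = 1³/6 = 1/6 ≈ 0.166667, a bounded constant. In this regime the triangle count is asymptotically Poisson(c³/6).

E[X] ≈ 0.164451; in regime p = Θ(1/n^{1}) E[X] stays bounded (at the triangle threshold p ~ 1/n).


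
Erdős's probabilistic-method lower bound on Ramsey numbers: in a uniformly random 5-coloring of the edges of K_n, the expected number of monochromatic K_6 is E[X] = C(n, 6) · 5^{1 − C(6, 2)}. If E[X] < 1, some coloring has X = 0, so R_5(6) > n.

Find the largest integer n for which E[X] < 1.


We need C(n, 6) · 5^{1 − 15} < 1, i.e. C(n, 6) < 5^{15 − 1} = 6103515625.
Check values of n near the boundary:
  n = 124: C(124, 6) = 4465475476; 4465475476 < 6103515625? YES
  n = 125: C(125, 6) = 4690625500; 4690625500 < 6103515625? YES
  n = 126: C(126, 6) = 4925156775; 4925156775 < 6103515625? YES
  n = 127: C(127, 6) = 5169379425; 5169379425 < 6103515625? YES
  n = 128: C(128, 6) = 5423611200; 5423611200 < 6103515625? YES
  n = 129: C(129, 6) = 5688177600; 5688177600 < 6103515625? YES
  n = 130: C(130, 6) = 5963412000; 5963412000 < 6103515625? YES
  n = 131: C(131, 6) = 6249655776; 6249655776 < 6103515625? NO
  n = 132: C(132, 6) = 6547258432; 6547258432 < 6103515625? NO
The largest n with C(n, 6) < 6103515625 is n = 130 (where E[X] = 47707296/48828125 ≈ 0.9770454). Hence R_5(6) > 130, i.e. R_5(6) ≥ 131.

Largest n = 130; hence R_5(6) > 130.


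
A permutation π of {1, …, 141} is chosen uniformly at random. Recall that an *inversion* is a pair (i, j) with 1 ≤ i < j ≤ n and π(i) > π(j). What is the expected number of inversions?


Write X = Σ X_I over the C(141, 2) = 9870 pairs i < j, with X_I the indicator of one inversion.
There are 9870 indicators.
For each fixed pair i < j, the values π(i) and π(j) are two distinct elements of {1, …, 141} in uniformly random order; by symmetry P[π(i) > π(j)] = 1/2.
By linearity: E[X] = 9870 · (1/2) = C(141, 2) · (1/2) = 9870/2 = 4935 ≈ 4935.000.

E[X] = 4935 = 4935.000.


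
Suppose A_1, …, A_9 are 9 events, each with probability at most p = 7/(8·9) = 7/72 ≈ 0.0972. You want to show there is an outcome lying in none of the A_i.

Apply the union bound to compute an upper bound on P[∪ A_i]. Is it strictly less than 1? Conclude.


Union bound: P[∪_{i=1}^{9} A_i] ≤ Σ_i P[A_i] ≤ 9·p = 9·(7/72) = 7/8.
Numerically: 7/8 ≈ 0.8750.
Is 7/8 < 1? YES.
Since P[∪ A_i] ≤ 7/8 < 1, the complement has P[∩ A_i^c] ≥ 1 − 7/8 = 1/8 > 0, so some outcome avoids every A_i.

9·p = 7/8 ≈ 0.8750; existence CERTIFIED by the union bound.


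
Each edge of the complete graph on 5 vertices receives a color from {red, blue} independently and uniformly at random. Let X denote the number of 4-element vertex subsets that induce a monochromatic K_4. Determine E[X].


Let X = Σ_S X_S over the C(5, 4) = 5 subsets S of size 4, where X_S = 1 if the K_4 on S is monochromatic.
For a fixed S, the K_4 on S has C(4, 2) = 6 edges. P[all 6 edges red] = (1/2)^6, and likewise for blue, so P[monochromatic] = 2·(1/2)^6 = 2^{1 − 6} = 1/32.
By linearity of expectation: E[X] = C(5, 4) · 2^{1 − 6} = 5 · 1/32 = 5/32.
Numerically: E[X] ≈ 0.156250.

E[X] = C(5,4)·2^(1−C(4,2)) = 5/32 ≈ 0.156250.


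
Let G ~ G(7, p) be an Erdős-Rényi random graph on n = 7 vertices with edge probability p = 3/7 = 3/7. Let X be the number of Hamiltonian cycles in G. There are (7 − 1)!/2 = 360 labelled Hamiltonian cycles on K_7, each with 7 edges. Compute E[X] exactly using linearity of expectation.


K_7 has (7 − 1)!/2 = 360 labelled Hamiltonian cycles.
For each such Hamiltonian cycle H, let X_H = 1 if all 7 edges of H are present in G. Then P[X_H = 1] = p^{7} = (3/7)^{7} = 2187/823543.
By linearity of expectation: E[X] = Σ_H E[X_H] = 360 · p^{7} = 360 · 2187/823543 = 787320/823543.
Numerically: E[X] ≈ 0.95602.

E[X] = 360 · (3/7)^{7} = 787320/823543 ≈ 0.95602.


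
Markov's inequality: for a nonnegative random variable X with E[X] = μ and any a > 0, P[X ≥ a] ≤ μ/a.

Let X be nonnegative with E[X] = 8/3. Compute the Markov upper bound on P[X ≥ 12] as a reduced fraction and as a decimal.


μ = E[X] = 8/3, a = 12.
Markov: P[X ≥ 12] ≤ μ/a = (8/3)/12 = 2/9.
Numerically: ≈ 0.22222.
(Since a = 12 > μ = 2.66667, the bound 2/9 is < 1 and informative.)

P[X ≥ 12] ≤ 2/9 ≈ 0.22222.


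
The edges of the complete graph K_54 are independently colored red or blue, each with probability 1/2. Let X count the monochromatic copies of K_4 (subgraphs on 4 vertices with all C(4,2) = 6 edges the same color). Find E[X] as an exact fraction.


Let X = Σ_S X_S over the C(54, 4) = 316251 subsets S of size 4, where X_S = 1 if the K_4 on S is monochromatic.
For a fixed S, the K_4 on S has C(4, 2) = 6 edges. P[all 6 edges red] = (1/2)^6, and likewise for blue, so P[monochromatic] = 2·(1/2)^6 = 2^{1 − 6} = 1/32.
By linearity: E[X] = C(54, 4) · 2^{1 − 6} = 316251 · 1/32 = 316251/32.
Numerically: E[X] ≈ 9882.843750.

E[X] = C(54,4)·2^(1−C(4,2)) = 316251/32 ≈ 9882.843750.


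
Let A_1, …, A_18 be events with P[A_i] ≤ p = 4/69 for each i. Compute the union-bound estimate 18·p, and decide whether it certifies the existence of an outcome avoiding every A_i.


Union bound: P[∪_{i=1}^{18} A_i] ≤ Σ_i P[A_i] ≤ 18·p = 18·(4/69) = 24/23.
Numerically: 24/23 ≈ 1.0435.
Is 24/23 < 1? NO.
Since the bound 24/23 is ≥ 1, the union bound is uninformative here; it does NOT by itself certify existence.

18·p = 24/23 ≈ 1.0435; existence NOT certified by the union bound.


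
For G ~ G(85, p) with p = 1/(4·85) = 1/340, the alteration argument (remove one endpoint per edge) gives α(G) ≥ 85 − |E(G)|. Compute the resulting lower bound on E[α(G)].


E[|E(G)|] = C(85, 2)·p = 3570 · (1/340) = 21/2.
E[α(G)] ≥ n − E[|E(G)|] = 85 − 21/2 = 149/2.
Numerically: ≈ 74.5000.
(This is only a lower bound; the true E[α(G)] may be larger.)

E[α(G)] ≥ 149/2 ≈ 74.5000.


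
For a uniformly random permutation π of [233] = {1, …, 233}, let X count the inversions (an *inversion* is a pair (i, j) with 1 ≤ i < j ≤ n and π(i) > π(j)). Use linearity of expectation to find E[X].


Write X = Σ X_I over the C(233, 2) = 27028 pairs i < j, with X_I the indicator of one inversion.
There are 27028 indicators.
For each fixed pair i < j, the values π(i) and π(j) are two distinct elements of {1, …, 233} in uniformly random order; by symmetry P[π(i) > π(j)] = 1/2.
By linearity: E[X] = 27028 · (1/2) = C(233, 2) · (1/2) = 27028/2 = 13514 ≈ 13514.00000.

E[X] = 13514 = 13514.00000.


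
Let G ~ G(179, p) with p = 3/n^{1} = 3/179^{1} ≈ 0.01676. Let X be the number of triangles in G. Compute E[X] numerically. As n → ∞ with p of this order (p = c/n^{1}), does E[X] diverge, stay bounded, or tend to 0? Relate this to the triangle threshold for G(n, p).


Number of potential triangles: C(179, 3) = 939929.
Each occurs with probability p³ ≈ (0.01676)³ ≈ 4.707655e-06.
By linearity: E[X] = C(179, 3)·p³ ≈ 939929 · 4.707655e-06 ≈ 4.4249.
Here α = 1, so p = 3/n is exactly at the triangle threshold p ~ 1/n. Asymptotically E[X] → c³/6 = 3³/6 = 9/2 ≈ 4.5000, a bounded constant. In this regime the triangle count is asymptotically Poisson(c³/6).

E[X] ≈ 4.4249; in regime p = Θ(1/n^{1}) E[X] stays bounded (at the triangle threshold p ~ 1/n).


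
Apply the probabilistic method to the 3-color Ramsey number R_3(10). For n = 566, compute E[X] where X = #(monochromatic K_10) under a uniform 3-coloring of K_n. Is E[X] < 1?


E[X] = C(566, 10) · 3^{1 − 45} = 858376364549067965458 · 3^{−44} = 858376364549067965458/984770902183611232881.
As a reduced fraction: E[X] = 858376364549067965458/984770902183611232881 ≈ 0.8716508.
Is E[X] < 1? YES.
Since E[X] < 1, there exists a 3-coloring of K_{566} with no monochromatic K_10; hence R_3(10) > 566.

E[X] = 858376364549067965458/984770902183611232881 ≈ 0.8716508; E[X] < 1, so R_3(10) > 566.


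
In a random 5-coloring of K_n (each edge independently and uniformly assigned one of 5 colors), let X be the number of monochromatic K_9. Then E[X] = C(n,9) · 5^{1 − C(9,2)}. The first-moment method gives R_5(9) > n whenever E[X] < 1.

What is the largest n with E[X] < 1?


We need C(n, 9) · 5^{1 − 36} < 1, i.e. C(n, 9) < 5^{36 − 1} = 2910383045673370361328125.
Check values of n near the boundary:
  n = 2169: C(2169, 9) = 2879753360044504243499683; 2879753360044504243499683 < 2910383045673370361328125? YES
  n = 2170: C(2170, 9) = 2891746779868845075610510; 2891746779868845075610510 < 2910383045673370361328125? YES
  n = 2171: C(2171, 9) = 2903784578674959601827205; 2903784578674959601827205 < 2910383045673370361328125? YES
  n = 2172: C(2172, 9) = 2915866900084148060642020; 2915866900084148060642020 < 2910383045673370361328125? NO
The largest n with C(n, 9) < 2910383045673370361328125 is n = 2171 (where E[X] = 580756915734991920365441/582076609134674072265625 ≈ 0.998). Hence R_5(9) > 2171, i.e. R_5(9) ≥ 2172.

Largest n = 2171; hence R_5(9) > 2171.


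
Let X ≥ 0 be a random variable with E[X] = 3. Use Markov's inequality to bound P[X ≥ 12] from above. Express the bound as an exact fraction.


μ = E[X] = 3, a = 12.
Markov: P[X ≥ 12] ≤ μ/a = (3)/12 = 1/4.
Numerically: ≈ 0.2500.
(Since a = 12 > μ = 3.0000, the bound 1/4 is < 1 and informative.)

P[X ≥ 12] ≤ 1/4 ≈ 0.2500.


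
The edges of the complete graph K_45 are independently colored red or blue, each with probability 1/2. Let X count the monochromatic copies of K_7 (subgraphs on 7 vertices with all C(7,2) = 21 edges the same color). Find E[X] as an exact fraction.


Let X = Σ_S X_S over the C(45, 7) = 45379620 subsets S of size 7, where X_S = 1 if the K_7 on S is monochromatic.
For a fixed S, the K_7 on S has C(7, 2) = 21 edges. P[all 21 edges red] = (1/2)^21, and likewise for blue, so P[monochromatic] = 2·(1/2)^21 = 2^{1 − 21} = 1/1048576.
By linearity of expectation: E[X] = C(45, 7) · 2^{1 − 21} = 45379620 · 1/1048576 = 11344905/262144.
Numerically: E[X] ≈ 43.27738.

E[X] = C(45,7)·2^(1−C(7,2)) = 11344905/262144 ≈ 43.27738.


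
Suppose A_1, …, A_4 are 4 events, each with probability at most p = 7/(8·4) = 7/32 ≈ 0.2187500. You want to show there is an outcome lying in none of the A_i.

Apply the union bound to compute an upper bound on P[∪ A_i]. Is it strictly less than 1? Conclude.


Union bound: P[∪_{i=1}^{4} A_i] ≤ Σ_i P[A_i] ≤ 4·p = 4·(7/32) = 7/8.
Numerically: 7/8 ≈ 0.8750000.
Is 7/8 < 1? YES.
Since P[∪ A_i] ≤ 7/8 < 1, the complement has P[∩ A_i^c] ≥ 1 − 7/8 = 1/8 > 0, so some outcome avoids every A_i.

4·p = 7/8 ≈ 0.8750000; existence CERTIFIED by the union bound.
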